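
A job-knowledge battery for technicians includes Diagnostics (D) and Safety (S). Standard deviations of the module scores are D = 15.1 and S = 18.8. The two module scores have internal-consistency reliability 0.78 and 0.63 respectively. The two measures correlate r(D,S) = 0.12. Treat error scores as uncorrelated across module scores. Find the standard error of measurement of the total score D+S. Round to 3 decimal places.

Var(total) = 581.45 + 68.1312 = 649.581.
True-score variance = 400.515 + 68.1312 = 468.646, so reliability = 0.7215.
Error variance = 649.581 − 468.646 = 180.935; SEM = √180.935 = 13.451.

13.451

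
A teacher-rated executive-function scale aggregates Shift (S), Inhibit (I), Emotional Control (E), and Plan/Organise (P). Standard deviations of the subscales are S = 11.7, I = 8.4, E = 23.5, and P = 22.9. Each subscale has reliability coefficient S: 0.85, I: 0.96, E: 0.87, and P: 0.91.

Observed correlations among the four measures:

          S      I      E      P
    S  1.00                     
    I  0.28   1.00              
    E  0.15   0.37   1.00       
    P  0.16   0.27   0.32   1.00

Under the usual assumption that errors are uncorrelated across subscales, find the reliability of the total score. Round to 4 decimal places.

0.9323

Var(S+I+E+P) = 11.7² + 8.4² + 23.5² + 22.9² + 2·[11.7·8.4·0.28 + 11.7·23.5·0.15 + 11.7·22.9·0.16 + 8.4·23.5·0.37 + 8.4·22.9·0.27 + 23.5·22.9·0.32] = 1284.11 + 817.626 = 2101.74.
Under uncorrelated errors the observed covariances equal the true-score covariances, so only the own-variance terms attenuate.
True-score variance = [11.7²·0.85 + 8.4²·0.96 + 23.5²·0.87 + 22.9²·0.91] + 817.626 = 1141.76 + 817.626 = 1959.39.
Reliability = 1959.39 / 2101.74 = 0.9323.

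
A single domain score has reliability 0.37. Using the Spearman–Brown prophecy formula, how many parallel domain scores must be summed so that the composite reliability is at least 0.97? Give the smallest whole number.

56

k ≥ ρ*(1−ρ₁)/(ρ₁(1−ρ*)) = 0.97·0.63 / (0.37·0.03) = 55.054.
Smallest integer k = 56.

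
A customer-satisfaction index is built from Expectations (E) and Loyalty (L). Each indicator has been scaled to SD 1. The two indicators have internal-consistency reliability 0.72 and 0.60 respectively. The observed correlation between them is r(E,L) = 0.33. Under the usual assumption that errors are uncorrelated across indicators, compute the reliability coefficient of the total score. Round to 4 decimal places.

Var(E+L) = 2 + 2·[0.33] = 2 + 0.66 = 2.66.
With uncorrelated errors the cross-covariances are all true-score covariance, so they carry over unchanged; only the diagonal terms shrink to ρᵢσᵢ².
True-score variance = [0.72 + 0.60] + 0.66 = 1.32 + 0.66 = 1.98.
Reliability = 1.98 / 2.66 = 0.7444.

0.7444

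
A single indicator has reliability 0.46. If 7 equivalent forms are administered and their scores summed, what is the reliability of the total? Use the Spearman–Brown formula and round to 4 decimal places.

0.8564

ρ_k = kρ / (1 + (k−1)ρ) = 7·0.46 / (1 + 6·0.46) = 3.220 / 3.760 = 0.8564.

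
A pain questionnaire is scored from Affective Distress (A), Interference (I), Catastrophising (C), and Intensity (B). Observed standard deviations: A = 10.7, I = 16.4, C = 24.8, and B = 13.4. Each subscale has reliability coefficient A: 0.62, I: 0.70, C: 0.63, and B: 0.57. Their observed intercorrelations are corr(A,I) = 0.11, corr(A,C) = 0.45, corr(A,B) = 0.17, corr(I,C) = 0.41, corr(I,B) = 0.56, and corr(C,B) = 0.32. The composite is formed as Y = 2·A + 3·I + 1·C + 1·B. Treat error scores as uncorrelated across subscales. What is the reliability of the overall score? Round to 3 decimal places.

Var(Y) = 2²·10.7² + 3²·16.4² + 24.8² + 13.4² + 2·[6·10.7·16.4·0.11 + 2·10.7·24.8·0.45 + 2·10.7·13.4·0.17 + 3·16.4·24.8·0.41 + 3·16.4·13.4·0.56 + 24.8·13.4·0.32] = 3673.2 + 2758.39 = 6431.59.
With uncorrelated errors the cross-covariances are all true-score covariance, so they carry over unchanged; only the diagonal terms shrink to ρᵢσᵢ².
True-score variance = [2²·10.7²·0.62 + 3²·16.4²·0.70 + 24.8²·0.63 + 13.4²·0.57] + 2758.39 = 2468.21 + 2758.39 = 5226.6.
Reliability = 5226.6 / 6431.59 = 0.813.

0.813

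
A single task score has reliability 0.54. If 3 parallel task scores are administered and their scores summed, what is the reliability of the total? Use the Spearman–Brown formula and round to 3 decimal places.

ρ_k = kρ / (1 + (k−1)ρ) = 3·0.54 / (1 + 2·0.54) = 1.620 / 2.080 = 0.779.

0.779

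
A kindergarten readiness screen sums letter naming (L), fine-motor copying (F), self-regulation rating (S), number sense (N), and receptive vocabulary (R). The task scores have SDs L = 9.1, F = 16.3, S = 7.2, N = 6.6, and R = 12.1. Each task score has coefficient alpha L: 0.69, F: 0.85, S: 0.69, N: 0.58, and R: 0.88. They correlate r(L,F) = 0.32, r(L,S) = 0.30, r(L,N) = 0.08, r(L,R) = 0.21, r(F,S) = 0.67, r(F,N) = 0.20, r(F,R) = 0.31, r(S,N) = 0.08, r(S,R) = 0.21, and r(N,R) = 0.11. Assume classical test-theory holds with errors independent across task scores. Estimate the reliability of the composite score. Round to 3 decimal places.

0.899

Var(L+F+S+N+R) = 9.1² + 16.3² + 7.2² + 6.6² + 12.1² + 2·[9.1·16.3·0.32 + 9.1·7.2·0.30 + 9.1·6.6·0.08 + 9.1·12.1·0.21 + 16.3·7.2·0.67 + 16.3·6.6·0.20 + 16.3·12.1·0.31 + 7.2·6.6·0.08 + 7.2·12.1·0.21 + 6.6·12.1·0.11] = 590.31 + 574.439 = 1164.75.
Under uncorrelated errors the observed covariances equal the true-score covariances, so only the own-variance terms attenuate.
True-score variance = [9.1²·0.69 + 16.3²·0.85 + 7.2²·0.69 + 6.6²·0.58 + 12.1²·0.88] + 574.439 = 472.851 + 574.439 = 1047.29.
Reliability = 1047.29 / 1164.75 = 0.899.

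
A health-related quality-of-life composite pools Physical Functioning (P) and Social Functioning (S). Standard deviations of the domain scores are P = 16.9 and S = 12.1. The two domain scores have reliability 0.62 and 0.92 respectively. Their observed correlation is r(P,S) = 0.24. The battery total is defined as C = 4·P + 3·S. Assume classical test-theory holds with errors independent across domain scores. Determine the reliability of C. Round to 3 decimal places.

Var(C) = 4²·16.9² + 3²·12.1² + 2·[12·16.9·12.1·0.24] = 5887.45 + 1177.86 = 7065.31.
Under uncorrelated errors the observed covariances equal the true-score covariances, so only the own-variance terms attenuate.
True-score variance = [4²·16.9²·0.62 + 3²·12.1²·0.92] + 1177.86 = 4045.53 + 1177.86 = 5223.39.
Reliability = 5223.39 / 7065.31 = 0.739.

0.739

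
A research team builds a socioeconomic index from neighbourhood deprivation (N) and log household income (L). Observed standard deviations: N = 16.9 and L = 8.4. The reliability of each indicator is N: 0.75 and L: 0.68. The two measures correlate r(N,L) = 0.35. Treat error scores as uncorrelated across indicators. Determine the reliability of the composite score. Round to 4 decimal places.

Var(N+L) = 16.9² + 8.4² + 2·[16.9·8.4·0.35] = 356.17 + 99.372 = 455.542.
Because errors are independent across components, Cov(Tᵢ,Tⱼ) = Cov(Xᵢ,Xⱼ); the off-diagonal part of the true-score variance is the same as above.
True-score variance = [16.9²·0.75 + 8.4²·0.68] + 99.372 = 262.188 + 99.372 = 361.56.
Reliability = 361.56 / 455.542 = 0.7937.

0.7937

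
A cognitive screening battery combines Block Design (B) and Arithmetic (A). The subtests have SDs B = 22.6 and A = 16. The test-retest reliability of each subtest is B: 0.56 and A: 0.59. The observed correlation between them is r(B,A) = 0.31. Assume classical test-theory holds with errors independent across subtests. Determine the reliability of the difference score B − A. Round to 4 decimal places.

Var(B−A) = 22.6² + 16² − 2·22.6·16·0.31 = 766.76 − 224.192 = 542.568.
With uncorrelated errors the cross-covariances are all true-score covariance, so they carry over unchanged; only the diagonal terms shrink to ρᵢσᵢ².
True-score variance = [22.6²·0.56 + 16²·0.59] − 224.192 = 437.066 − 224.192 = 212.874.
Reliability = 212.874 / 542.568 = 0.3923.

0.3923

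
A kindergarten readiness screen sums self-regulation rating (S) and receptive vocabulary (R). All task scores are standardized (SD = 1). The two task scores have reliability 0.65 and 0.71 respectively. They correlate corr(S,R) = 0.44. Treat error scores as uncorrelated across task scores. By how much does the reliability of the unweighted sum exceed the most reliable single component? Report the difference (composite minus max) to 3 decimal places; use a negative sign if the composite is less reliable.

Var(sum) = 2 + 0.88 = 2.88; true-score variance = 1.36 + 0.88 = 2.24; composite reliability = 0.7778.
Max component reliability = 0.7100.
Difference = 0.7778 − 0.7100 = 0.068.

0.068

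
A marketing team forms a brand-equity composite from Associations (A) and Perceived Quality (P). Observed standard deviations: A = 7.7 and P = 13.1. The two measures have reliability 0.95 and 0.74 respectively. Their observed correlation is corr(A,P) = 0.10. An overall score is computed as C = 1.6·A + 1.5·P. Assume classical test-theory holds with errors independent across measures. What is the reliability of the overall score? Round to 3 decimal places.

0.816

Var(C) = 1.6²·7.7² + 1.5²·13.1² + 2·[2.4·7.7·13.1·0.10] = 537.905 + 48.4176 = 586.322.
Because errors are independent across components, Cov(Tᵢ,Tⱼ) = Cov(Xᵢ,Xⱼ); the off-diagonal part of the true-score variance is the same as above.
True-score variance = [1.6²·7.7²·0.95 + 1.5²·13.1²·0.74] + 48.4176 = 429.924 + 48.4176 = 478.342.
Reliability = 478.342 / 586.322 = 0.816.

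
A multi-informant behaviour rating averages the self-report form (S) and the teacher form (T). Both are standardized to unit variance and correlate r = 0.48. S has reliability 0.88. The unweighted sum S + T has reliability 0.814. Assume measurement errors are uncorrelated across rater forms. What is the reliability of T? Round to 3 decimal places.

Var(S+T) = 2 + 2·0.48 = 2.960.
True-score variance = ρ_S + ρ_T + 2·0.48, so 0.814 = (0.88 + ρ_T + 0.96) / 2.960.
ρ_T = 0.814·2.960 − 0.88 − 0.96 = 0.569.

0.569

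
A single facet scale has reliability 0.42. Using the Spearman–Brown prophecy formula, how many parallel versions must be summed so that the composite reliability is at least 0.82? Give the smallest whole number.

k ≥ ρ*(1−ρ₁)/(ρ₁(1−ρ*)) = 0.82·0.58 / (0.42·0.18) = 6.291.
Smallest integer k = 7.

7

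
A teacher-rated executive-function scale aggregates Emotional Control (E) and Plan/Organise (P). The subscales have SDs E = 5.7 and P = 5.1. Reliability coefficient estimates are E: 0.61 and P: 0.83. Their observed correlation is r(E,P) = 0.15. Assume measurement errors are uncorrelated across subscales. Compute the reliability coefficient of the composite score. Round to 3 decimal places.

0.746

Var(E+P) = 5.7² + 5.1² + 2·[5.7·5.1·0.15] = 58.5 + 8.721 = 67.221.
With uncorrelated errors the cross-covariances are all true-score covariance, so they carry over unchanged; only the diagonal terms shrink to ρᵢσᵢ².
True-score variance = [5.7²·0.61 + 5.1²·0.83] + 8.721 = 41.4072 + 8.721 = 50.1282.
Reliability = 50.1282 / 67.221 = 0.746.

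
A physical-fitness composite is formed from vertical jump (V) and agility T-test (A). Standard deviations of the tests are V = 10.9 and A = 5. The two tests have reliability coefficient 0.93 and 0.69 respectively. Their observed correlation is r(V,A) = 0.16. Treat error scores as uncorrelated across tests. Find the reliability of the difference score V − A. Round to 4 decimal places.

0.8729

Var(V−A) = 10.9² + 5² − 2·10.9·5·0.16 = 143.81 − 17.44 = 126.37.
Under uncorrelated errors the observed covariances equal the true-score covariances, so only the own-variance terms attenuate.
True-score variance = [10.9²·0.93 + 5²·0.69] − 17.44 = 127.743 − 17.44 = 110.303.
Reliability = 110.303 / 126.37 = 0.8729.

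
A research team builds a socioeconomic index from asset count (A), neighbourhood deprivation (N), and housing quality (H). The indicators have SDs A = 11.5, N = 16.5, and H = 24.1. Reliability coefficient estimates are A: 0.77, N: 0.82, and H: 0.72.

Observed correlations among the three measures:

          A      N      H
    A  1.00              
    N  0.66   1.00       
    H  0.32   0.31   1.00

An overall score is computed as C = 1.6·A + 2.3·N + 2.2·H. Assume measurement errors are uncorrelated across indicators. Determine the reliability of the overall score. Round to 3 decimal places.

Var(C) = 1.6²·11.5² + 2.3²·16.5² + 2.2²·24.1² + 2·[3.68·11.5·16.5·0.66 + 3.52·11.5·24.1·0.32 + 5.06·16.5·24.1·0.31] = 4589.88 + 2793.6 = 7383.48.
With uncorrelated errors the cross-covariances are all true-score covariance, so they carry over unchanged; only the diagonal terms shrink to ρᵢσᵢ².
True-score variance = [1.6²·11.5²·0.77 + 2.3²·16.5²·0.82 + 2.2²·24.1²·0.72] + 2793.6 = 3465.66 + 2793.6 = 6259.26.
Reliability = 6259.26 / 7383.48 = 0.848.

0.848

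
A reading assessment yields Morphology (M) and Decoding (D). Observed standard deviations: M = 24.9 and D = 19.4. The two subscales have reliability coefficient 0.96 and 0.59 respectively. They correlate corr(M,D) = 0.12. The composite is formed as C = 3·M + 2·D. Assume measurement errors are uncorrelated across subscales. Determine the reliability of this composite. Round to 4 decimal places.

0.8920

Var(C) = 3²·24.9² + 2²·19.4² + 2·[6·24.9·19.4·0.12] = 7085.53 + 695.606 = 7781.14.
Because errors are independent across components, Cov(Tᵢ,Tⱼ) = Cov(Xᵢ,Xⱼ); the off-diagonal part of the true-score variance is the same as above.
True-score variance = [3²·24.9²·0.96 + 2²·19.4²·0.59] + 695.606 = 6245.1 + 695.606 = 6940.7.
Reliability = 6940.7 / 7781.14 = 0.8920.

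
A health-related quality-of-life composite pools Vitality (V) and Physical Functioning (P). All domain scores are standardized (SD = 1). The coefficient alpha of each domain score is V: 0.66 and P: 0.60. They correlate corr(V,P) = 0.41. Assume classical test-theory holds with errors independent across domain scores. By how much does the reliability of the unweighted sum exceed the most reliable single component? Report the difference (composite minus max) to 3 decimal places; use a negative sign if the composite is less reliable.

0.078

Var(sum) = 2 + 0.82 = 2.82; true-score variance = 1.26 + 0.82 = 2.08; composite reliability = 0.7376.
Max component reliability = 0.6600.
Difference = 0.7376 − 0.6600 = 0.078.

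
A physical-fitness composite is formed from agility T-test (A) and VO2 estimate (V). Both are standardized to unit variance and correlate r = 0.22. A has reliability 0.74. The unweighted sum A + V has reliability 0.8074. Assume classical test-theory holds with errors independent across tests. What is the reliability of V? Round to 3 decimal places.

Var(A+V) = 2 + 2·0.22 = 2.440.
True-score variance = ρ_A + ρ_V + 2·0.22, so 0.8074 = (0.74 + ρ_V + 0.44) / 2.440.
ρ_V = 0.8074·2.440 − 0.74 − 0.44 = 0.790.

0.790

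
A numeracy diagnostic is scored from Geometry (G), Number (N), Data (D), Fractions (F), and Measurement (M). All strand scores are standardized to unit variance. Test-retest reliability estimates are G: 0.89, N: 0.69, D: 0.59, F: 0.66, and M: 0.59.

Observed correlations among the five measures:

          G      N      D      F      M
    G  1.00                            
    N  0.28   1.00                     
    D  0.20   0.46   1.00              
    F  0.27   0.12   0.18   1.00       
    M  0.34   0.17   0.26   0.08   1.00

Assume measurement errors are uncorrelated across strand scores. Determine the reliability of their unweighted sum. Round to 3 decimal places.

Var(G+N+D+F+M) = 5 + 2·[0.28 + 0.20 + 0.27 + 0.34 + 0.46 + 0.12 + 0.17 + 0.18 + 0.26 + 0.08] = 5 + 4.72 = 9.72.
With uncorrelated errors the cross-covariances are all true-score covariance, so they carry over unchanged; only the diagonal terms shrink to ρᵢσᵢ².
True-score variance = [0.89 + 0.69 + 0.59 + 0.66 + 0.59] + 4.72 = 3.42 + 4.72 = 8.14.
Reliability = 8.14 / 9.72 = 0.837.

0.837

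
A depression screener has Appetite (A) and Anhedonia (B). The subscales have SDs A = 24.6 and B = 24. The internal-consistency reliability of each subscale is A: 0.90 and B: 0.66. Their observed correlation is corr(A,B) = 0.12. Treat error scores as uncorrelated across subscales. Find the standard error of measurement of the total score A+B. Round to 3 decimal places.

16.011

Var(total) = 1181.16 + 141.696 = 1322.86.
True-score variance = 924.804 + 141.696 = 1066.5, so reliability = 0.8062.
Error variance = 1322.86 − 1066.5 = 256.356; SEM = √256.356 = 16.011.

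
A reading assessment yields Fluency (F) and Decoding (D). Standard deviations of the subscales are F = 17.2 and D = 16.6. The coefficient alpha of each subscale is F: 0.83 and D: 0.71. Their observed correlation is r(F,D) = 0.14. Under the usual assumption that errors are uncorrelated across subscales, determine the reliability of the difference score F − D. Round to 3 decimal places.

0.735

Var(F−D) = 17.2² + 16.6² − 2·17.2·16.6·0.14 = 571.4 − 79.9456 = 491.454.
Under uncorrelated errors the observed covariances equal the true-score covariances, so only the own-variance terms attenuate.
True-score variance = [17.2²·0.83 + 16.6²·0.71] − 79.9456 = 441.195 − 79.9456 = 361.249.
Reliability = 361.249 / 491.454 = 0.735.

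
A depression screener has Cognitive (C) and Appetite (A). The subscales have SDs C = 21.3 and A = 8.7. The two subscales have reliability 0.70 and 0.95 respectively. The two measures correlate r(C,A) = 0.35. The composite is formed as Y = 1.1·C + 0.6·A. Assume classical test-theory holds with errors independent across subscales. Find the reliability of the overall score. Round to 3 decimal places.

Var(Y) = 1.1²·21.3² + 0.6²·8.7² + 2·[0.66·21.3·8.7·0.35] = 576.213 + 85.6132 = 661.827.
Under uncorrelated errors the observed covariances equal the true-score covariances, so only the own-variance terms attenuate.
True-score variance = [1.1²·21.3²·0.70 + 0.6²·8.7²·0.95] + 85.6132 = 410.161 + 85.6132 = 495.775.
Reliability = 495.775 / 661.827 = 0.749.

0.749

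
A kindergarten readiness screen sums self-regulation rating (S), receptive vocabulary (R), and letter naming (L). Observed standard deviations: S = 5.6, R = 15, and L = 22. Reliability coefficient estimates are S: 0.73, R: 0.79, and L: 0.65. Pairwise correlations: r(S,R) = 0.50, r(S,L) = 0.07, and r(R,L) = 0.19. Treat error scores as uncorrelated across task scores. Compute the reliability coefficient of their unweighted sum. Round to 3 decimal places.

Var(S+R+L) = 5.6² + 15² + 22² + 2·[5.6·15·0.50 + 5.6·22·0.07 + 15·22·0.19] = 740.36 + 226.648 = 967.008.
Under uncorrelated errors the observed covariances equal the true-score covariances, so only the own-variance terms attenuate.
True-score variance = [5.6²·0.73 + 15²·0.79 + 22²·0.65] + 226.648 = 515.243 + 226.648 = 741.891.
Reliability = 741.891 / 967.008 = 0.767.

0.767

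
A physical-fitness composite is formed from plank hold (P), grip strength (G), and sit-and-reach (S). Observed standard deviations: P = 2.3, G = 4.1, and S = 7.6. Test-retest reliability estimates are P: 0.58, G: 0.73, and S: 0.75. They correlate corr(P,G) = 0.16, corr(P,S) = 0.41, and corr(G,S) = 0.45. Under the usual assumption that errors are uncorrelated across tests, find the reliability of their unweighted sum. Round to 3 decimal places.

0.831

Var(P+G+S) = 2.3² + 4.1² + 7.6² + 2·[2.3·4.1·0.16 + 2.3·7.6·0.41 + 4.1·7.6·0.45] = 79.86 + 45.3952 = 125.255.
With uncorrelated errors the cross-covariances are all true-score covariance, so they carry over unchanged; only the diagonal terms shrink to ρᵢσᵢ².
True-score variance = [2.3²·0.58 + 4.1²·0.73 + 7.6²·0.75] + 45.3952 = 58.6595 + 45.3952 = 104.055.
Reliability = 104.055 / 125.255 = 0.831.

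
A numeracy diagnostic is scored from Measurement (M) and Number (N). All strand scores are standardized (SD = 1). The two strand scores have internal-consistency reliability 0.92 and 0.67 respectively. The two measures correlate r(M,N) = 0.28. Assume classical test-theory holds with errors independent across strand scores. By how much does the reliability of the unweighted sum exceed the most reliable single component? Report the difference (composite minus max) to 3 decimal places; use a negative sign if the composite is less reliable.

-0.080

Var(sum) = 2 + 0.56 = 2.56; true-score variance = 1.59 + 0.56 = 2.15; composite reliability = 0.8398.
Max component reliability = 0.9200.
Difference = 0.8398 − 0.9200 = -0.080.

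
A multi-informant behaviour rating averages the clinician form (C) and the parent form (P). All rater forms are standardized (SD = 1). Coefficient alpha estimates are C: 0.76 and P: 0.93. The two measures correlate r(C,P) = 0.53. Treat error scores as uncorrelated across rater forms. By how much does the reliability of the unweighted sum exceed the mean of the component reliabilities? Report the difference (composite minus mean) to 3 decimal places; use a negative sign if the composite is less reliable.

0.054

Var(sum) = 2 + 1.06 = 3.06; true-score variance = 1.69 + 1.06 = 2.75; composite reliability = 0.8987.
Mean component reliability = 0.8450.
Difference = 0.8987 − 0.8450 = 0.054.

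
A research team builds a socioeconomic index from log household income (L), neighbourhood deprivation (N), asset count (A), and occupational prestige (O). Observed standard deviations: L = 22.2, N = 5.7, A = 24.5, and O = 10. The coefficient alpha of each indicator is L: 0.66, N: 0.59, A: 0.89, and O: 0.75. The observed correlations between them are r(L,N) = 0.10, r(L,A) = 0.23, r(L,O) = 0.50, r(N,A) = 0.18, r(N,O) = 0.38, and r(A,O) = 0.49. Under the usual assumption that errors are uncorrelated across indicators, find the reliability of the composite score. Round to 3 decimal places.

0.868

Var(L+N+A+O) = 22.2² + 5.7² + 24.5² + 10² + 2·[22.2·5.7·0.10 + 22.2·24.5·0.23 + 22.2·10·0.50 + 5.7·24.5·0.18 + 5.7·10·0.38 + 24.5·10·0.49] = 1225.58 + 831.196 = 2056.78.
Under uncorrelated errors the observed covariances equal the true-score covariances, so only the own-variance terms attenuate.
True-score variance = [22.2²·0.66 + 5.7²·0.59 + 24.5²·0.89 + 10²·0.75] + 831.196 = 953.666 + 831.196 = 1784.86.
Reliability = 1784.86 / 2056.78 = 0.868.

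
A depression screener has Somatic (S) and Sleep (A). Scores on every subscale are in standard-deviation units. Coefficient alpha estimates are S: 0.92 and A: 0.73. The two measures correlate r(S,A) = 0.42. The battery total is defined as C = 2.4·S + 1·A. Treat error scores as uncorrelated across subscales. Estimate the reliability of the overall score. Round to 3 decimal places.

0.917

Var(C) = 2.4² + 1 + 2·[2.4·0.42] = 6.76 + 2.016 = 8.776.
With uncorrelated errors the cross-covariances are all true-score covariance, so they carry over unchanged; only the diagonal terms shrink to ρᵢσᵢ².
True-score variance = [2.4²·0.92 + 0.73] + 2.016 = 6.0292 + 2.016 = 8.0452.
Reliability = 8.0452 / 8.776 = 0.917.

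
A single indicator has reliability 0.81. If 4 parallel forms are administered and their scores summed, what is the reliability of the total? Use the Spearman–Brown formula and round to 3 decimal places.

ρ_k = kρ / (1 + (k−1)ρ) = 4·0.81 / (1 + 3·0.81) = 3.240 / 3.430 = 0.945.

0.945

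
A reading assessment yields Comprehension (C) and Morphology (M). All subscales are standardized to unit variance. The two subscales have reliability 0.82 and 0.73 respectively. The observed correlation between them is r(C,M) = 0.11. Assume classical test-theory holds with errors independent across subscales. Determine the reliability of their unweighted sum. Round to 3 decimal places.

Var(C+M) = 2 + 2·[0.11] = 2 + 0.22 = 2.22.
Because errors are independent across components, Cov(Tᵢ,Tⱼ) = Cov(Xᵢ,Xⱼ); the off-diagonal part of the true-score variance is the same as above.
True-score variance = [0.82 + 0.73] + 0.22 = 1.55 + 0.22 = 1.77.
Reliability = 1.77 / 2.22 = 0.797.

0.797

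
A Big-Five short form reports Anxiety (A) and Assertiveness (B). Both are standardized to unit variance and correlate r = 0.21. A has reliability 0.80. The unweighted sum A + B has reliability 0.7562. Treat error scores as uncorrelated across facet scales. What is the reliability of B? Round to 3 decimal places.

0.610

Var(A+B) = 2 + 2·0.21 = 2.420.
True-score variance = ρ_A + ρ_B + 2·0.21, so 0.7562 = (0.80 + ρ_B + 0.42) / 2.420.
ρ_B = 0.7562·2.420 − 0.80 − 0.42 = 0.610.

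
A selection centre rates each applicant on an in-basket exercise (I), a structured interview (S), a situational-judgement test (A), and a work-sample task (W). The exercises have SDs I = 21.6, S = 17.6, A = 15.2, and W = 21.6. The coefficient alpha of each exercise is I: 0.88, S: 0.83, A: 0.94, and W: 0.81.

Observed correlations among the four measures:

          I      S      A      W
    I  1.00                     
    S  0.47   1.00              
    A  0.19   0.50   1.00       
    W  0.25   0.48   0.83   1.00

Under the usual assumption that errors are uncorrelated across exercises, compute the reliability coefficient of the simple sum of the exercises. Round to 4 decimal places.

0.9373

Var(I+S+A+W) = 21.6² + 17.6² + 15.2² + 21.6² + 2·[21.6·17.6·0.47 + 21.6·15.2·0.19 + 21.6·21.6·0.25 + 17.6·15.2·0.50 + 17.6·21.6·0.48 + 15.2·21.6·0.83] = 1473.92 + 1892.88 = 3366.8.
Under uncorrelated errors the observed covariances equal the true-score covariances, so only the own-variance terms attenuate.
True-score variance = [21.6²·0.88 + 17.6²·0.83 + 15.2²·0.94 + 21.6²·0.81] + 1892.88 = 1262.76 + 1892.88 = 3155.64.
Reliability = 3155.64 / 3366.8 = 0.9373.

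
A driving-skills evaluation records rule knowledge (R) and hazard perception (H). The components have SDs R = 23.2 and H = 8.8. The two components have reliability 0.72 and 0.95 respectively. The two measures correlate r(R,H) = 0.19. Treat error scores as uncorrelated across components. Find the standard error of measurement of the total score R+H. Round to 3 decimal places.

Var(total) = 615.68 + 77.5808 = 693.261.
True-score variance = 461.101 + 77.5808 = 538.682, so reliability = 0.7770.
Error variance = 693.261 − 538.682 = 154.579; SEM = √154.579 = 12.433.

12.433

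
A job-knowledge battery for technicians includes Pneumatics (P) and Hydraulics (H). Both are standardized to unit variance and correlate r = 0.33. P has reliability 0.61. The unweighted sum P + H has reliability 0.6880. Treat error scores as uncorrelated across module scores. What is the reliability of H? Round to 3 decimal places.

0.560

Var(P+H) = 2 + 2·0.33 = 2.660.
True-score variance = ρ_P + ρ_H + 2·0.33, so 0.6880 = (0.61 + ρ_H + 0.66) / 2.660.
ρ_H = 0.6880·2.660 − 0.61 − 0.66 = 0.560.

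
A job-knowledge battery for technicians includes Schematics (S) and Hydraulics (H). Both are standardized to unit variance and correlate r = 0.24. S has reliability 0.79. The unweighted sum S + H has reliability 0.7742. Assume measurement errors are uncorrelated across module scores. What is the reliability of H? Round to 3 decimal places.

Var(S+H) = 2 + 2·0.24 = 2.480.
True-score variance = ρ_S + ρ_H + 2·0.24, so 0.7742 = (0.79 + ρ_H + 0.48) / 2.480.
ρ_H = 0.7742·2.480 − 0.79 − 0.48 = 0.650.

0.650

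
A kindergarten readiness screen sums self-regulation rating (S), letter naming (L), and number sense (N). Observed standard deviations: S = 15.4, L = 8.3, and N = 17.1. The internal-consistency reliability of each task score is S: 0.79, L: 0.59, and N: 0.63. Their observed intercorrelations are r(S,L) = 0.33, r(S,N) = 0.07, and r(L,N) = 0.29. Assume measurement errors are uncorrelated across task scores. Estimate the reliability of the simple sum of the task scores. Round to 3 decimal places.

0.768

Var(S+L+N) = 15.4² + 8.3² + 17.1² + 2·[15.4·8.3·0.33 + 15.4·17.1·0.07 + 8.3·17.1·0.29] = 598.46 + 203.548 = 802.008.
Because errors are independent across components, Cov(Tᵢ,Tⱼ) = Cov(Xᵢ,Xⱼ); the off-diagonal part of the true-score variance is the same as above.
True-score variance = [15.4²·0.79 + 8.3²·0.59 + 17.1²·0.63] + 203.548 = 412.22 + 203.548 = 615.768.
Reliability = 615.768 / 802.008 = 0.768.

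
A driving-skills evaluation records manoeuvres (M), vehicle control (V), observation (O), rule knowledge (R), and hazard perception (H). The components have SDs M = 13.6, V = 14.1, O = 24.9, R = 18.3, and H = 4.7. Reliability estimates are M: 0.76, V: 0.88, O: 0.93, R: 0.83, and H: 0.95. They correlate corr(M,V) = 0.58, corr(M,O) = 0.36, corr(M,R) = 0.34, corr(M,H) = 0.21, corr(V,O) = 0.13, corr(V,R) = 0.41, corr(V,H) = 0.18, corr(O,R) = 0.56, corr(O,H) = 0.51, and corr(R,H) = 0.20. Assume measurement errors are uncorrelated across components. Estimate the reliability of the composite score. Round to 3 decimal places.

Var(M+V+O+R+H) = 13.6² + 14.1² + 24.9² + 18.3² + 4.7² + 2·[13.6·14.1·0.58 + 13.6·24.9·0.36 + 13.6·18.3·0.34 + 13.6·4.7·0.21 + 14.1·24.9·0.13 + 14.1·18.3·0.41 + 14.1·4.7·0.18 + 24.9·18.3·0.56 + 24.9·4.7·0.51 + 18.3·4.7·0.20] = 1360.76 + 1653.2 = 3013.96.
With uncorrelated errors the cross-covariances are all true-score covariance, so they carry over unchanged; only the diagonal terms shrink to ρᵢσᵢ².
True-score variance = [13.6²·0.76 + 14.1²·0.88 + 24.9²·0.93 + 18.3²·0.83 + 4.7²·0.95] + 1653.2 = 1191.08 + 1653.2 = 2844.27.
Reliability = 2844.27 / 3013.96 = 0.944.

0.944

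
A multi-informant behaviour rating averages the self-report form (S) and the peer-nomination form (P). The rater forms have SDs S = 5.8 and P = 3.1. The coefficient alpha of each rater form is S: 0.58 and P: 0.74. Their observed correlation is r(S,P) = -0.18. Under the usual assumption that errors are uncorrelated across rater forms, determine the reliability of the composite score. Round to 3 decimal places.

Var(S+P) = 5.8² + 3.1² + 2·[5.8·3.1·(-0.18)] = 43.25 − 6.4728 = 36.7772.
With uncorrelated errors the cross-covariances are all true-score covariance, so they carry over unchanged; only the diagonal terms shrink to ρᵢσᵢ².
True-score variance = [5.8²·0.58 + 3.1²·0.74] − 6.4728 = 26.6226 − 6.4728 = 20.1498.
Reliability = 20.1498 / 36.7772 = 0.548.

0.548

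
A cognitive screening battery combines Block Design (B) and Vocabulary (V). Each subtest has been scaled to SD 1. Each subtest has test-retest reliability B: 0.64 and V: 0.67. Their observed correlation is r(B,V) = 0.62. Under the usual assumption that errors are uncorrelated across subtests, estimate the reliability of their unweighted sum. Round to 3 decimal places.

Var(B+V) = 2 + 2·[0.62] = 2 + 1.24 = 3.24.
Because errors are independent across components, Cov(Tᵢ,Tⱼ) = Cov(Xᵢ,Xⱼ); the off-diagonal part of the true-score variance is the same as above.
True-score variance = [0.64 + 0.67] + 1.24 = 1.31 + 1.24 = 2.55.
Reliability = 2.55 / 3.24 = 0.787.

0.787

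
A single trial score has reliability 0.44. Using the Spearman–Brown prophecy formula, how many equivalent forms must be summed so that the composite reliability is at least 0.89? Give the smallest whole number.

11

k ≥ ρ*(1−ρ₁)/(ρ₁(1−ρ*)) = 0.89·0.56 / (0.44·0.11) = 10.298.
Smallest integer k = 11.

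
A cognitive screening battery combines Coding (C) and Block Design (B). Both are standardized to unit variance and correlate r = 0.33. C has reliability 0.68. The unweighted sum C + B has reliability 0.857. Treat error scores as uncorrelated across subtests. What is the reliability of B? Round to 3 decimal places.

0.940

Var(C+B) = 2 + 2·0.33 = 2.660.
True-score variance = ρ_C + ρ_B + 2·0.33, so 0.857 = (0.68 + ρ_B + 0.66) / 2.660.
ρ_B = 0.857·2.660 − 0.68 − 0.66 = 0.940.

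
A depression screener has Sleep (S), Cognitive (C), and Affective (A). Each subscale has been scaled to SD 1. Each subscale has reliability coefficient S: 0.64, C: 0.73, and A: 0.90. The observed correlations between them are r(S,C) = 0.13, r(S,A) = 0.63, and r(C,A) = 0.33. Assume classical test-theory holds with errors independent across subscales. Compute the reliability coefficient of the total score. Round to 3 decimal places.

Var(S+C+A) = 3 + 2·[0.13 + 0.63 + 0.33] = 3 + 2.18 = 5.18.
Under uncorrelated errors the observed covariances equal the true-score covariances, so only the own-variance terms attenuate.
True-score variance = [0.64 + 0.73 + 0.90] + 2.18 = 2.27 + 2.18 = 4.45.
Reliability = 4.45 / 5.18 = 0.859.

0.859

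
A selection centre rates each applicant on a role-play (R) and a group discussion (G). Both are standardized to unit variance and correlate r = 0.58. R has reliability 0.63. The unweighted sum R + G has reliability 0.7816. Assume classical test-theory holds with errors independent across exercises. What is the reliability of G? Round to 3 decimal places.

0.680

Var(R+G) = 2 + 2·0.58 = 3.160.
True-score variance = ρ_R + ρ_G + 2·0.58, so 0.7816 = (0.63 + ρ_G + 1.16) / 3.160.
ρ_G = 0.7816·3.160 − 0.63 − 1.16 = 0.680.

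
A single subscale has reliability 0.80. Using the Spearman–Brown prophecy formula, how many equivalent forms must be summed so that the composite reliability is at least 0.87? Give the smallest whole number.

k ≥ ρ*(1−ρ₁)/(ρ₁(1−ρ*)) = 0.87·0.20 / (0.80·0.13) = 1.673.
Smallest integer k = 2.

2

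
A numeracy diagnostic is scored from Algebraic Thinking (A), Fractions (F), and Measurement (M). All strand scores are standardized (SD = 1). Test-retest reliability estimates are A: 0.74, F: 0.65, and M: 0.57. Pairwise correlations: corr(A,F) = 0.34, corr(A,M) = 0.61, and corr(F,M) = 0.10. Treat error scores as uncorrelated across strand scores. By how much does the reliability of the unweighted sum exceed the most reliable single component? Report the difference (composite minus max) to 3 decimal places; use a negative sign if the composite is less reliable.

0.056

Var(sum) = 3 + 2.1 = 5.1; true-score variance = 1.96 + 2.1 = 4.06; composite reliability = 0.7961.
Max component reliability = 0.7400.
Difference = 0.7961 − 0.7400 = 0.056.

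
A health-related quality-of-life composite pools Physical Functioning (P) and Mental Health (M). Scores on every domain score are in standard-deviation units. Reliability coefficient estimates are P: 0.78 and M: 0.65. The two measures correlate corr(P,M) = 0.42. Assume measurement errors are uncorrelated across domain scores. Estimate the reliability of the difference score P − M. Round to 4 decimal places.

0.5086

Var(P−M) = 1 + 1 − 2·0.42 = 2 − 0.84 = 1.16.
Under uncorrelated errors the observed covariances equal the true-score covariances, so only the own-variance terms attenuate.
True-score variance = [0.78 + 0.65] − 0.84 = 1.43 − 0.84 = 0.59.
Reliability = 0.59 / 1.16 = 0.5086.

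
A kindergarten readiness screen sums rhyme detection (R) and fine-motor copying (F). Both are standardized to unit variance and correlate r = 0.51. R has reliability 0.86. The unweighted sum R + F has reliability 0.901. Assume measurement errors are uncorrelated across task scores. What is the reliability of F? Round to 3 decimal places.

Var(R+F) = 2 + 2·0.51 = 3.020.
True-score variance = ρ_R + ρ_F + 2·0.51, so 0.901 = (0.86 + ρ_F + 1.02) / 3.020.
ρ_F = 0.901·3.020 − 0.86 − 1.02 = 0.841.

0.841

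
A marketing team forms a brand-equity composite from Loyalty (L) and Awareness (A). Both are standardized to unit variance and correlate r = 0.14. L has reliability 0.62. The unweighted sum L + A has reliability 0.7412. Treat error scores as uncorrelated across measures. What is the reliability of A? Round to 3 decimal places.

Var(L+A) = 2 + 2·0.14 = 2.280.
True-score variance = ρ_L + ρ_A + 2·0.14, so 0.7412 = (0.62 + ρ_A + 0.28) / 2.280.
ρ_A = 0.7412·2.280 − 0.62 − 0.28 = 0.790.

0.790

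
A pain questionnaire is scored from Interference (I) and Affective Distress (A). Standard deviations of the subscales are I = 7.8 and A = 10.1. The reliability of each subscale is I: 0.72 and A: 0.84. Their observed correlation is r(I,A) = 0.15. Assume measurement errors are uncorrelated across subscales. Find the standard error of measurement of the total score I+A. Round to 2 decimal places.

Var(total) = 162.85 + 23.634 = 186.484.
True-score variance = 129.493 + 23.634 = 153.127, so reliability = 0.8211.
Error variance = 186.484 − 153.127 = 33.3568; SEM = √33.3568 = 5.78.

5.78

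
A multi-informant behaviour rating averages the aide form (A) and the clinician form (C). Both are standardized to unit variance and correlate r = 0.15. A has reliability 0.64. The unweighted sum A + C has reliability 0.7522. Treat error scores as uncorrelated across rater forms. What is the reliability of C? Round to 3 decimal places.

0.790

Var(A+C) = 2 + 2·0.15 = 2.300.
True-score variance = ρ_A + ρ_C + 2·0.15, so 0.7522 = (0.64 + ρ_C + 0.30) / 2.300.
ρ_C = 0.7522·2.300 − 0.64 − 0.30 = 0.790.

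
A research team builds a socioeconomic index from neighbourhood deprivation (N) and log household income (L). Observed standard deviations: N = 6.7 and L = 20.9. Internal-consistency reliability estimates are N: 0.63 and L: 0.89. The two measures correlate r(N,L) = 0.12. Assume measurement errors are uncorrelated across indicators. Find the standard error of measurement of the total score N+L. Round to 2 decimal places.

8.04

Var(total) = 481.7 + 33.6072 = 515.307.
True-score variance = 417.042 + 33.6072 = 450.649, so reliability = 0.8745.
Error variance = 515.307 − 450.649 = 64.6584; SEM = √64.6584 = 8.04.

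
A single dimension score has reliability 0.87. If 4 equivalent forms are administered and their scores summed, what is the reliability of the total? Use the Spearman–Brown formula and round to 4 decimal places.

ρ_k = kρ / (1 + (k−1)ρ) = 4·0.87 / (1 + 3·0.87) = 3.480 / 3.610 = 0.9640.

0.9640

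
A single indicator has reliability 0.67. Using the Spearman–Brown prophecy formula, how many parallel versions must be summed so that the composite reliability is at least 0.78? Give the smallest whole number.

2

k ≥ ρ*(1−ρ₁)/(ρ₁(1−ρ*)) = 0.78·0.33 / (0.67·0.22) = 1.746.
Smallest integer k = 2.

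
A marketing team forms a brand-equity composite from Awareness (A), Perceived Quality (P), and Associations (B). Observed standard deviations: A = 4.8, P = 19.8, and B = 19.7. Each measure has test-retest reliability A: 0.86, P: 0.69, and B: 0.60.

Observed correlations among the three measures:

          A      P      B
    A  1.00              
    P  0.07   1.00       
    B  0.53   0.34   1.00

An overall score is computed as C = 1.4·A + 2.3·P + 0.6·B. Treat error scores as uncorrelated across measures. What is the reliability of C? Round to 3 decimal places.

Var(C) = 1.4²·4.8² + 2.3²·19.8² + 0.6²·19.7² + 2·[3.22·4.8·19.8·0.07 + 0.84·4.8·19.7·0.53 + 1.38·19.8·19.7·0.34] = 2258.76 + 493.073 = 2751.83.
With uncorrelated errors the cross-covariances are all true-score covariance, so they carry over unchanged; only the diagonal terms shrink to ρᵢσᵢ².
True-score variance = [1.4²·4.8²·0.86 + 2.3²·19.8²·0.69 + 0.6²·19.7²·0.60] + 493.073 = 1553.65 + 493.073 = 2046.72.
Reliability = 2046.72 / 2751.83 = 0.744.

0.744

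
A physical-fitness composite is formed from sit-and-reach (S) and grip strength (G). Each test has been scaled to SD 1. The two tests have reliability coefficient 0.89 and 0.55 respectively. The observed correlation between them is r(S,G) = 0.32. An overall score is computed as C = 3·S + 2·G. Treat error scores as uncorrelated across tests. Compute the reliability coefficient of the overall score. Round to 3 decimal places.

0.834

Var(C) = 3² + 2² + 2·[6·0.32] = 13 + 3.84 = 16.84.
With uncorrelated errors the cross-covariances are all true-score covariance, so they carry over unchanged; only the diagonal terms shrink to ρᵢσᵢ².
True-score variance = [3²·0.89 + 2²·0.55] + 3.84 = 10.21 + 3.84 = 14.05.
Reliability = 14.05 / 16.84 = 0.834.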